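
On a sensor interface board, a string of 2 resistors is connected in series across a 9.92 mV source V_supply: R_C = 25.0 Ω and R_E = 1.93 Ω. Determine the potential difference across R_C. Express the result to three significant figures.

V ≈ 9.21 mV

Total series resistance ΣR = 25.0 + 1.93 = 26.93 Ω.
Voltage divider: V = V_supply · (25.00 / 26.93) = 9.92 × 0.9283 = 9.209 mV.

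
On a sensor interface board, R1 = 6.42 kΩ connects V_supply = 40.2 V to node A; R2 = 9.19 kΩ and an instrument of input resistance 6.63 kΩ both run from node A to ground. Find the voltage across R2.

First combine the lower leg with the load: R2 ‖ R_L = 3.851 kΩ.
Then V_out = V_supply · R2'/(R1 + R2') = 40.2 × 3.851/10.27 = 15.07 V.
(Unloaded it would be 23.7 V; the load pulls it down.)

V_out ≈ 15.1 V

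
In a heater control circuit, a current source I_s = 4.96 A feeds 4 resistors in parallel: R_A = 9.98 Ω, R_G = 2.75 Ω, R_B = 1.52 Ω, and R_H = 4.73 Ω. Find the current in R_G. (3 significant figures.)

ΣG = 1/9.98 + 1/2.75 + 1/1.52 + 1/4.73 = 1.333.
R_G takes the fraction G_k/ΣG = 0.3636/1.333 = 0.2728, so I = 4.96 × 0.2728 = 1.353 A.

I ≈ 1.35 A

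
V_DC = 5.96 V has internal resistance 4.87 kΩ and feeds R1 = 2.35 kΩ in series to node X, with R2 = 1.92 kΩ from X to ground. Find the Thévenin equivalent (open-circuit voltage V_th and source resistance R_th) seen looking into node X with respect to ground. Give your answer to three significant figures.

V_th ≈ 1.25 V, R_th ≈ 1.52 kΩ

R1' = 4.87 + 2.35 = 7.220 kΩ (source resistance + R1).
Open-circuit (no load on X): V_th = V_DC · R2/(R1' + R2) = 5.96 × 1.92/(7.220 + 1.92) = 1.252 V.
Looking into X with the source shorted: R_th = R1'·R2/(R1'+R2) = 7.220 × 1.92/9.140 = 1.517 kΩ.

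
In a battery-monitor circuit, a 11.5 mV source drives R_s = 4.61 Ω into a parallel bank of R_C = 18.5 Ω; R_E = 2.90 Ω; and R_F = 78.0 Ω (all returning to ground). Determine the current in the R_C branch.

I ≈ 0.215 mA

Combine the parallel branches: R_p = (1/18.5 + 1/2.90 + 1/78.0)⁻¹ = 2.429 Ω.
V_A = 11.5 × 2.429/7.039 = 3.968 mV.
Branch current I = V_A/R_C = 3.968/18.5 = 0.2145 mA.
(Equivalently: I_total = 1.634 mA, then current-divider fraction G_k/ΣG = 0.1313.)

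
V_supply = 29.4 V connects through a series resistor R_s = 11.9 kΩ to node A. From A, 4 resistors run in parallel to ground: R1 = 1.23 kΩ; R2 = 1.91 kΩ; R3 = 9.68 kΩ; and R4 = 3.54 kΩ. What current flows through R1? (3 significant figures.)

I ≈ 1.11 mA

Equivalent of the parallel group: R_p = 0.5806 kΩ.
V_A = 29.4 × 0.5806/12.48 = 1.368 V.
Branch current I = V_A/R1 = 1.368/1.23 = 1.112 mA.
(Equivalently: I_total = 2.356 mA, then current-divider fraction G_k/ΣG = 0.4720.)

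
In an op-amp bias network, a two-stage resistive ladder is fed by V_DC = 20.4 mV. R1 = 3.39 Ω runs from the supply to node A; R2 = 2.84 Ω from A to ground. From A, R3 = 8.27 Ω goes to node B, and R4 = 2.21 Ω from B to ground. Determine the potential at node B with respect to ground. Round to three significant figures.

The second stage (R3 + R4 = 10.48 Ω) loads node A in parallel with R2.
R2 ‖ (R3+R4) = 2.234 Ω.
So V_A = 20.4 × 0.3973 = 8.104 mV.
V_B = V_A × 0.2109 = 1.709 mV.

V_B ≈ 1.71 mV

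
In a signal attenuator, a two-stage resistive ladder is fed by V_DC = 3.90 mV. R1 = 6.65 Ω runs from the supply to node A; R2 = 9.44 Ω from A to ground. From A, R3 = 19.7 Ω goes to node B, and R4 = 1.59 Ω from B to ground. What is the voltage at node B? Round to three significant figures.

The second stage (R3 + R4 = 21.29 Ω) loads node A in parallel with R2.
Effective lower resistance at A: R2 ‖ 21.29 = 6.540 Ω.
V_A = 3.90 × 6.540/(6.65 + 6.540) = 1.934 mV.
V_B = V_A × 0.07468 = 0.1444 mV.

V_B ≈ 0.144 mV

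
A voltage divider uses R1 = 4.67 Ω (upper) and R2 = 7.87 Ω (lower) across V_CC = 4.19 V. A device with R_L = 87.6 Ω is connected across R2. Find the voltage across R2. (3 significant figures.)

V_out ≈ 2.54 V

R2 ‖ R_L = (7.87 × 87.6)/(7.87 + 87.6) = 7.221 Ω.
Then V_out = V_CC · R2'/(R1 + R2') = 4.19 × 7.221/11.89 = 2.544 V.
(Unloaded it would be 2.63 V; the load pulls it down.)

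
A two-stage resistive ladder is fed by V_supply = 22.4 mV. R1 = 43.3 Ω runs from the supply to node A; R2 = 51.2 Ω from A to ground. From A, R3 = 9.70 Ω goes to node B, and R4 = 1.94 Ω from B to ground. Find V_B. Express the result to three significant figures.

The second stage (R3 + R4 = 11.64 Ω) loads node A in parallel with R2.
Effective lower resistance at A: R2 ‖ 11.64 = 9.484 Ω.
So V_A = 22.4 × 0.1797 = 4.025 mV.
Then the unloaded second divider: V_B = V_A × R4/(R3+R4) = 4.025 × 0.1667 = 0.6708 mV.

V_B ≈ 0.671 mV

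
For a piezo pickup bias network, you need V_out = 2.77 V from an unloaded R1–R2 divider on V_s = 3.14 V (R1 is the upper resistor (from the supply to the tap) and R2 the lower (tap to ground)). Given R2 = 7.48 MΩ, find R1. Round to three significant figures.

R1 ≈ 0.999 MΩ

V_out/V_s = R2/(R1+R2) = 0.8822.
Rearranging, R1 = R2·(1−k)/k = 7.48 × 0.1336 = 0.9991 MΩ.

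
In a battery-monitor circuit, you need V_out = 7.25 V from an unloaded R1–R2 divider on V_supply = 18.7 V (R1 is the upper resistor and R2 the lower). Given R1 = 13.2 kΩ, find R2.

The divider ratio is R2/(R1+R2) = 7.25/18.7 = 0.3877.
R2 = R1 · 0.3877/(1 − 0.3877) = 8.358 kΩ.

R2 ≈ 8.36 kΩ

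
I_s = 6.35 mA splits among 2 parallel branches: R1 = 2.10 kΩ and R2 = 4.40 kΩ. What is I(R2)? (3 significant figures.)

Two-branch current divider: I_k = I_s · R_other/(R_1 + R_2).
I(R2) = 6.35 × 2.10/(2.10 + 4.40) = 6.35 × 0.3231 = 2.052 mA.

I ≈ 2.05 mA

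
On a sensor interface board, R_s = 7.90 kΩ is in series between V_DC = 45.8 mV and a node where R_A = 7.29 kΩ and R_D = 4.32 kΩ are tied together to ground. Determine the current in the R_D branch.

Parallel bank: R_p = 1/(1/7.29 + 1/4.32) = 2.713 kΩ.
V_A = 45.8 × 2.713/10.61 = 11.71 mV.
Branch current I = V_A/R_D = 11.71/4.32 = 2.710 µA.

I ≈ 2.71 µA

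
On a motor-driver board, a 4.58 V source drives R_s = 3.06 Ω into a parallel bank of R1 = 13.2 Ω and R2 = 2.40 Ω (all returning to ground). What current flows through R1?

Combine the parallel branches: R_p = (1/13.2 + 1/2.40)⁻¹ = 2.031 Ω.
V_A = 4.58 × 2.031/5.091 = 1.827 V.
Branch current I = V_A/R1 = 1.827/13.2 = 0.1384 A.
(Equivalently: I_total = 0.8997 A, then current-divider fraction G_k/ΣG = 0.1538.)

I ≈ 0.138 A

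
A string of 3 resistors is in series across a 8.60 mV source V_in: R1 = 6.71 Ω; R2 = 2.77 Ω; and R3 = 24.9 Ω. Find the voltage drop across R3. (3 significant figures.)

Series total: ΣR = 6.71 + 2.77 + 24.9 = 34.38 Ω.
Voltage divider: V = V_in · (24.90 / 34.38) = 8.60 × 0.7243 = 6.229 mV.

V ≈ 6.23 mV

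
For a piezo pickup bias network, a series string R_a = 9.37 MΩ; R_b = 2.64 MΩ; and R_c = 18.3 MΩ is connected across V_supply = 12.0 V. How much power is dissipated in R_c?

ΣR = 30.31 MΩ → I = 12.0/30.31 = 0.3959 µA.
P = I²R = 0.1567 × 18.3 = 2.868 µW.

P ≈ 2.87 µW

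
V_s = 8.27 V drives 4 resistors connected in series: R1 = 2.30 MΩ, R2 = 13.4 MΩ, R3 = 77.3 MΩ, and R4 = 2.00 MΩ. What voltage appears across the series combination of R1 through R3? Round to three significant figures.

Total series resistance ΣR = 2.30 + 13.4 + 77.3 + 2.00 = 95.00 MΩ.
R_{R1..R3} = 2.30 + 13.4 + 77.3 = 93.00 MΩ.
By the voltage-divider rule, V = 8.27 × 93.00/95.00 = 8.096 V.

V ≈ 8.10 V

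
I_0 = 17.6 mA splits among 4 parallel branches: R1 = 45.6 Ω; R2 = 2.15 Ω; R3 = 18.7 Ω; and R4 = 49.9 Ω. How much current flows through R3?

Total conductance ΣG = 1/45.6 + 1/2.15 + 1/18.7 + 1/49.9 = 0.5606 (units of 1/Ω).
By the current-divider rule, I = I_0 · G_k/ΣG = 17.6 × 0.09540 = 1.679 mA.

I ≈ 1.68 mA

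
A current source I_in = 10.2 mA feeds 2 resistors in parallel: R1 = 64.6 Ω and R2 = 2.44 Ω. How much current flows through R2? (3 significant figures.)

For two parallel branches, I_k = I_in · (other R)/(sum of R).
I(R2) = 10.2 × 64.6/(64.6 + 2.44) = 10.2 × 0.9636 = 9.829 mA.

I ≈ 9.83 mA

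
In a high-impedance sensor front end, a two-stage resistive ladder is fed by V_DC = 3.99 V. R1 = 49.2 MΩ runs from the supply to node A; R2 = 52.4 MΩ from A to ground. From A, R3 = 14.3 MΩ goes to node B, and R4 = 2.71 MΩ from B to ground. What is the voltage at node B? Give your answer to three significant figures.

V_B ≈ 0.132 V

Node A sees R2 in parallel with the series input of stage 2, R3 + R4 = 17.01 MΩ.
R2 ‖ (R3+R4) = 12.84 MΩ.
First divider: V_A = V_DC · 12.84/(49.2 + 12.84) = 0.8259 V.
Then the unloaded second divider: V_B = V_A × R4/(R3+R4) = 0.8259 × 0.1593 = 0.1316 V.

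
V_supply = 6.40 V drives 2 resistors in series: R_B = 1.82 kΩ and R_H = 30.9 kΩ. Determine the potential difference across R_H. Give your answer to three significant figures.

V ≈ 6.04 V

Series total: ΣR = 1.82 + 30.9 = 32.72 kΩ.
V = V_supply · R/ΣR = 6.40 × 0.9444 = 6.044 V.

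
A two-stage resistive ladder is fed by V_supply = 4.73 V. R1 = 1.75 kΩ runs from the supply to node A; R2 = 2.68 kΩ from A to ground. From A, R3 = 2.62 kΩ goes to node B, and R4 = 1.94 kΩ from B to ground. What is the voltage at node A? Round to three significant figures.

Node A sees R2 in parallel with the series input of stage 2, R3 + R4 = 4.560 kΩ.
R2 ‖ (R3+R4) = 1.688 kΩ.
V_A = 4.73 × 1.688/(1.75 + 1.688) = 2.322 V.

V_A ≈ 2.32 V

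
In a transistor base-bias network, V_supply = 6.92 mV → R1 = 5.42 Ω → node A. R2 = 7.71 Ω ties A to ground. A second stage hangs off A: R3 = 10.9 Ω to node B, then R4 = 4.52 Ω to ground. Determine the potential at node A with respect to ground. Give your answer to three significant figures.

V_A ≈ 3.37 mV

Looking into the second stage from A: R3 + R4 = 15.42 Ω appears in parallel with R2.
R2 ‖ (R3+R4) = 5.140 Ω.
V_A = 6.92 × 5.140/(5.42 + 5.140) = 3.368 mV.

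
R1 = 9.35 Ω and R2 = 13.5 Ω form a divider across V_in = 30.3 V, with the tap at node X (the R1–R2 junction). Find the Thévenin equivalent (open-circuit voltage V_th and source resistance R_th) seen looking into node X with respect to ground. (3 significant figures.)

V_th ≈ 17.9 V, R_th ≈ 5.52 Ω

Open-circuit (no load on X): V_th = V_in · R2/(R1 + R2) = 30.3 × 13.5/(9.350 + 13.5) = 17.90 V.
Looking into X with the source shorted: R_th = R1·R2/(R1+R2) = 9.350 × 13.5/22.85 = 5.524 Ω.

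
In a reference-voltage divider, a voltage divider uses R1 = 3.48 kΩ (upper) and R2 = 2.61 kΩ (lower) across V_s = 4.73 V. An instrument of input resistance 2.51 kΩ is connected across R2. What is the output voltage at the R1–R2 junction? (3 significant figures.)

V_out ≈ 1.27 V

The load sits in parallel with R2, giving an effective lower resistance R2' = R2·R_L/(R2+R_L) = 1.280 kΩ.
Now apply the divider: V_out = 4.73 × 0.2688 = 1.272 V.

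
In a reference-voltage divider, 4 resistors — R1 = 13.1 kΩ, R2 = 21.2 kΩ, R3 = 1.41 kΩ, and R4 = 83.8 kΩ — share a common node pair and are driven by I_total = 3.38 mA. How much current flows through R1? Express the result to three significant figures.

I ≈ 0.305 mA

ΣG = 1/13.1 + 1/21.2 + 1/1.41 + 1/83.8 = 0.8447.
R1 takes the fraction G_k/ΣG = 0.07634/0.8447 = 0.09037, so I = 3.38 × 0.09037 = 0.3055 mA.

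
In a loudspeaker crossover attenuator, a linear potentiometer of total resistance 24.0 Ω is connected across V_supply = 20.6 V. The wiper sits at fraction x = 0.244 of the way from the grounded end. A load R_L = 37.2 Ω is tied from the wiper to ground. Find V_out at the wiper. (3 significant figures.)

V_out ≈ 4.49 V

Lower segment x·R_p = 5.856 Ω; upper segment (1−x)·R_p = 18.14 Ω.
R_L loads the lower segment: effective lower R = 5.060 Ω.
V_out = 20.6 × 5.060/(18.14 + 5.060) = 4.492 V.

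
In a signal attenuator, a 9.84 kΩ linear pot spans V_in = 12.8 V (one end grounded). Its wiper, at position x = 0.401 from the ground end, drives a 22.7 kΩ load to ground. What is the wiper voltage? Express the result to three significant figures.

The pot divides into 5.894 kΩ above the wiper and 3.946 kΩ below.
R_L loads the lower segment: effective lower R = 3.362 kΩ.
V_out = 12.8 × 3.362/(5.894 + 3.362) = 4.649 V.
(Unloaded: V_out = x·V_in = 5.13 V.)

V_out ≈ 4.65 V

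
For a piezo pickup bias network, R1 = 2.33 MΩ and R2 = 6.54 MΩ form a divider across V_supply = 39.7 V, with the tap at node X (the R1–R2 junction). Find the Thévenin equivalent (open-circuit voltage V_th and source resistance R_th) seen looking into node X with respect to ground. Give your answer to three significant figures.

V_th ≈ 29.3 V, R_th ≈ 1.72 MΩ

With X open, the divider is unloaded: V_th = 39.7 × 6.54/8.870 = 29.27 V.
Zeroing V_supply shorts the top of R1 to ground, so R_th = R1 ‖ R2 = 1.718 MΩ.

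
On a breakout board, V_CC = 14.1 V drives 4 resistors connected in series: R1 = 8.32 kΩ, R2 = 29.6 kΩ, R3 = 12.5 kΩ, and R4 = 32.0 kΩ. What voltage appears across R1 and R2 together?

V ≈ 6.49 V

Series total: ΣR = 8.32 + 29.6 + 12.5 + 32.0 = 82.42 kΩ.
R_{R1..R2} = 8.32 + 29.6 = 37.92 kΩ.
By the voltage-divider rule, V = 14.1 × 37.92/82.42 = 6.487 V.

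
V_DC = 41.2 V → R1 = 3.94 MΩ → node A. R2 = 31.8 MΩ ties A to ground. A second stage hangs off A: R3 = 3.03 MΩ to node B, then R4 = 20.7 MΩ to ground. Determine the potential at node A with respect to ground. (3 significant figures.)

The second stage (R3 + R4 = 23.73 MΩ) loads node A in parallel with R2.
R2 ‖ (R3+R4) = 13.59 MΩ.
So V_A = 41.2 × 0.7752 = 31.94 V.

V_A ≈ 31.9 V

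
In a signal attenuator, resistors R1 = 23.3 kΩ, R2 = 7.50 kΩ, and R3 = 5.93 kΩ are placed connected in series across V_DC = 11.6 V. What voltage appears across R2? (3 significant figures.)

Series total: ΣR = 23.3 + 7.50 + 5.93 = 36.73 kΩ.
V = V_DC · R/ΣR = 11.6 × 0.2042 = 2.369 V.

V ≈ 2.37 V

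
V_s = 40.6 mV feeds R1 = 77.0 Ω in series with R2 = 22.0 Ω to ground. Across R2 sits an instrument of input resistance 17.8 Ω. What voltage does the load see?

V_out ≈ 4.60 mV

First combine the lower leg with the load: R2 ‖ R_L = 9.839 Ω.
Then V_out = V_s · R2'/(R1 + R2') = 40.6 × 9.839/86.84 = 4.600 mV.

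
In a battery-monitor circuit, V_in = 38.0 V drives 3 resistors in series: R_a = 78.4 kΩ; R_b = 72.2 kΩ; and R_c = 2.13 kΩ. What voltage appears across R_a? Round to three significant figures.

V ≈ 19.5 V

Series total: ΣR = 78.4 + 72.2 + 2.13 = 152.7 kΩ.
By the voltage-divider rule, V = 38.0 × 78.40/152.7 = 19.51 V.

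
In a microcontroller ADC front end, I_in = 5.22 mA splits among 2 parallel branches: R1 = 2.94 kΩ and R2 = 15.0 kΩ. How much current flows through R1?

I ≈ 4.36 mA

For two parallel branches, I_k = I_in · (other R)/(sum of R).
So I = 5.22 × 15.0/17.94 = 4.365 mA.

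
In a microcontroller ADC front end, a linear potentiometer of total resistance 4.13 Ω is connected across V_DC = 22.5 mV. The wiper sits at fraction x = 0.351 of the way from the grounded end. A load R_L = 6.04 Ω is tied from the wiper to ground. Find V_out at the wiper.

Lower segment x·R_p = 1.450 Ω; upper segment (1−x)·R_p = 2.680 Ω.
Lower segment in parallel with the load: 1.450 ‖ 6.04 = 1.169 Ω.
Then V_out = V_DC · 1.169/(2.680 + 1.169) = 6.833 mV.

V_out ≈ 6.83 mV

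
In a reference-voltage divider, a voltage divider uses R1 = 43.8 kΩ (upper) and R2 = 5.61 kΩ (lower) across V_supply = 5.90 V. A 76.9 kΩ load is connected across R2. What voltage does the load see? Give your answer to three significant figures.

V_out ≈ 0.629 V

First combine the lower leg with the load: R2 ‖ R_L = 5.229 kΩ.
Voltage divider with the loaded lower leg: V_out = 5.90 × 5.229/(43.8 + 5.229) = 5.90 × 0.1066 = 0.6292 V.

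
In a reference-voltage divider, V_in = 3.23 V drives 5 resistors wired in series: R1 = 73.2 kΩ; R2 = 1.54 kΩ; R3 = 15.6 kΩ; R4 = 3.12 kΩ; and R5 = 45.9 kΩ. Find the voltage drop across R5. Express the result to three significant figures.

V ≈ 1.06 V

Series total: ΣR = 73.2 + 1.54 + 15.6 + 3.12 + 45.9 = 139.4 kΩ.
By the voltage-divider rule, V = 3.23 × 45.90/139.4 = 1.064 V.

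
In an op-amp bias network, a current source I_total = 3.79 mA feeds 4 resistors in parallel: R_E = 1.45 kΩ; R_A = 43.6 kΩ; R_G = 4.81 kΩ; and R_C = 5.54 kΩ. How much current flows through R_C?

I ≈ 0.621 mA

Conductances: ΣG = 1/1.45 + 1/43.6 + 1/4.81 + 1/5.54 = 1.101 (1/kΩ).
By the current-divider rule, I = I_total · G_k/ΣG = 3.79 × 0.1639 = 0.6214 mA.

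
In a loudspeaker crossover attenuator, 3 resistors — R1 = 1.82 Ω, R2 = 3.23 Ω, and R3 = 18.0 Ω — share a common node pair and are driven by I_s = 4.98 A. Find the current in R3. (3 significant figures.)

ΣG = 1/1.82 + 1/3.23 + 1/18.0 = 0.9146.
By the current-divider rule, I = I_s · G_k/ΣG = 4.98 × 0.06074 = 0.3025 A.

I ≈ 0.302 A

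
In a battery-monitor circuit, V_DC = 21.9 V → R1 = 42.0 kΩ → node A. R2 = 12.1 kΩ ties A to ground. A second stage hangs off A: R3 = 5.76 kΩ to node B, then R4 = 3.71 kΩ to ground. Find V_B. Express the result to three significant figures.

V_B ≈ 0.963 V

Node A sees R2 in parallel with the series input of stage 2, R3 + R4 = 9.470 kΩ.
R2 ‖ (R3+R4) = 5.312 kΩ.
So V_A = 21.9 × 0.1123 = 2.459 V.
Stage 2 is unloaded, so V_B = V_A · R4/(R3+R4) = 2.459 × 3.71/9.470 = 0.9633 V.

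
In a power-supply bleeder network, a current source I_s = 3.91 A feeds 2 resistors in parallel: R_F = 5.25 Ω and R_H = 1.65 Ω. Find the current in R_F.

For two parallel branches, I_k = I_s · (other R)/(sum of R).
I(R_F) = 3.91 × 1.65/(5.25 + 1.65) = 3.91 × 0.2391 = 0.9350 A.

I ≈ 0.935 A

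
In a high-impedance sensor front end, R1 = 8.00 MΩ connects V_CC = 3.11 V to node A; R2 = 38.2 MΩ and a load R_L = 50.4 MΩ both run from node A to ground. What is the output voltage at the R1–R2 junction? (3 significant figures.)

First combine the lower leg with the load: R2 ‖ R_L = 21.73 MΩ.
Now apply the divider: V_out = 3.11 × 0.7309 = 2.273 V.

V_out ≈ 2.27 V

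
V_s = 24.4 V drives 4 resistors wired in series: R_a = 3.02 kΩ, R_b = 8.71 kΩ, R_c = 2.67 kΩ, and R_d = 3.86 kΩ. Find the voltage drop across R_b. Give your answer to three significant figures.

ΣR = 3.02 + 8.71 + 2.67 + 3.86 = 18.26 kΩ.
By the voltage-divider rule, V = 24.4 × 8.710/18.26 = 11.64 V.

V ≈ 11.6 V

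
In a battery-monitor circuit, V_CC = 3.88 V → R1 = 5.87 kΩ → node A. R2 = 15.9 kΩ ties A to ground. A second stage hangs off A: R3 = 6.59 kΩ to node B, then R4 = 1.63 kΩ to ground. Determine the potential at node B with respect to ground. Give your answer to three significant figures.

V_B ≈ 0.369 V

Node A sees R2 in parallel with the series input of stage 2, R3 + R4 = 8.220 kΩ.
Effective lower resistance at A: R2 ‖ 8.220 = 5.419 kΩ.
So V_A = 3.88 × 0.4800 = 1.862 V.
Stage 2 is unloaded, so V_B = V_A · R4/(R3+R4) = 1.862 × 1.63/8.220 = 0.3693 V.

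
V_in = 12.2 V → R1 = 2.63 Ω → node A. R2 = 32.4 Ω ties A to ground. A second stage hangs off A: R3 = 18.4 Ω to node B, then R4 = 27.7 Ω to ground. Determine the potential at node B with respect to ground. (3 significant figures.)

The second stage (R3 + R4 = 46.10 Ω) loads node A in parallel with R2.
R2 ‖ (R3+R4) = 19.03 Ω.
V_A = 12.2 × 19.03/(2.63 + 19.03) = 10.72 V.
V_B = V_A × 0.6009 = 6.440 V.

V_B ≈ 6.44 V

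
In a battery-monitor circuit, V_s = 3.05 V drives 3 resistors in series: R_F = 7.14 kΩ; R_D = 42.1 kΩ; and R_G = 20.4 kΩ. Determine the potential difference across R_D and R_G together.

V ≈ 2.74 V

Total series resistance ΣR = 7.14 + 42.1 + 20.4 = 69.64 kΩ.
R_{R_D..R_G} = 42.1 + 20.4 = 62.50 kΩ.
Voltage divider: V = V_s · (62.50 / 69.64) = 3.05 × 0.8975 = 2.737 V.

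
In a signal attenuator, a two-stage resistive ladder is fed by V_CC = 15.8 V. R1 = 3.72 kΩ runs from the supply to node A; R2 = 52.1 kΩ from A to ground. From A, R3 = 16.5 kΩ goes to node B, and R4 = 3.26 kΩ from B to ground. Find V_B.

Looking into the second stage from A: R3 + R4 = 19.76 kΩ appears in parallel with R2.
Effective lower resistance at A: R2 ‖ 19.76 = 14.33 kΩ.
First divider: V_A = V_CC · 14.33/(3.72 + 14.33) = 12.54 V.
Then the unloaded second divider: V_B = V_A × R4/(R3+R4) = 12.54 × 0.1650 = 2.069 V.

V_B ≈ 2.07 V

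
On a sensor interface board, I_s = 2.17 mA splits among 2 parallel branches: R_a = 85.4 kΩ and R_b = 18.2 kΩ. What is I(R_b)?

With just two branches, the current splits inversely with resistance.
I(R_b) = 2.17 × 85.4/(85.4 + 18.2) = 2.17 × 0.8243 = 1.789 mA.

I ≈ 1.79 mA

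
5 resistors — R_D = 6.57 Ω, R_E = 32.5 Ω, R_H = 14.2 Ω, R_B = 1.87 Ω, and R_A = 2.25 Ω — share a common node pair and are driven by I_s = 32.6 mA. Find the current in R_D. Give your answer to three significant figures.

I ≈ 4.03 mA

ΣG = 1/6.57 + 1/32.5 + 1/14.2 + 1/1.87 + 1/2.25 = 1.233.
By the current-divider rule, I = I_s · G_k/ΣG = 32.6 × 0.1235 = 4.026 mA.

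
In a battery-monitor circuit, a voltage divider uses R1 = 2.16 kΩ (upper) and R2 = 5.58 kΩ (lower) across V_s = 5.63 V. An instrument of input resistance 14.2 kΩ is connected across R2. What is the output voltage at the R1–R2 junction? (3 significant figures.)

R2 ‖ R_L = (5.58 × 14.2)/(5.58 + 14.2) = 4.006 kΩ.
Then V_out = V_s · R2'/(R1 + R2') = 5.63 × 4.006/6.166 = 3.658 V.

V_out ≈ 3.66 V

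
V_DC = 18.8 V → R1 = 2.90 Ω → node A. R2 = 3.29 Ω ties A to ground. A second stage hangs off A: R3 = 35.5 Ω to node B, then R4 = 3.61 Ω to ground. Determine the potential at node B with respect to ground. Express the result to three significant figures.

V_B ≈ 0.887 V

The second stage (R3 + R4 = 39.11 Ω) loads node A in parallel with R2.
Effective lower resistance at A: R2 ‖ 39.11 = 3.035 Ω.
First divider: V_A = V_DC · 3.035/(2.90 + 3.035) = 9.613 V.
Stage 2 is unloaded, so V_B = V_A · R4/(R3+R4) = 9.613 × 3.61/39.11 = 0.8874 V.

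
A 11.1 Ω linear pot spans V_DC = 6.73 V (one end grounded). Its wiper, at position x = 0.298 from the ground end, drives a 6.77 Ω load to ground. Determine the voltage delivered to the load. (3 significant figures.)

V_out ≈ 1.49 V

Lower segment x·R_p = 3.308 Ω; upper segment (1−x)·R_p = 7.792 Ω.
R_L loads the lower segment: effective lower R = 2.222 Ω.
V_out = 6.73 × 2.222/(7.792 + 2.222) = 1.493 V.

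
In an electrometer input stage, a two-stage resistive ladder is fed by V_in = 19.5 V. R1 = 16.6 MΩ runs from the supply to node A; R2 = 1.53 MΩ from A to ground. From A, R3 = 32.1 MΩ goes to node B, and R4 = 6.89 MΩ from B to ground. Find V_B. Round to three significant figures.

Node A sees R2 in parallel with the series input of stage 2, R3 + R4 = 38.99 MΩ.
R2 ‖ (R3+R4) = 1.472 MΩ.
So V_A = 19.5 × 0.08146 = 1.589 V.
Stage 2 is unloaded, so V_B = V_A · R4/(R3+R4) = 1.589 × 6.89/38.99 = 0.2807 V.

V_B ≈ 0.281 V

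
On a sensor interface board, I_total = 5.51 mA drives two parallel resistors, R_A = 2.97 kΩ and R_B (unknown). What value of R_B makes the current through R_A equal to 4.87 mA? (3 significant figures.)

Two-branch current divider: I_A = I_total · R_B/(R_A + R_B).
4.87/5.51 = R_B/(R_A + R_B) → R_B = R_A · (0.8838)/(1 − 0.8838) = 2.97 × 7.609 = 22.60 kΩ.

R_B ≈ 22.6 kΩ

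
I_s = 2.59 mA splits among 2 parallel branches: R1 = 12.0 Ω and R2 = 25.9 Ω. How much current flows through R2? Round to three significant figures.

I ≈ 0.820 mA

Two-branch current divider: I_k = I_s · R_other/(R_1 + R_2).
So I = 2.59 × 12.0/37.90 = 0.8201 mA.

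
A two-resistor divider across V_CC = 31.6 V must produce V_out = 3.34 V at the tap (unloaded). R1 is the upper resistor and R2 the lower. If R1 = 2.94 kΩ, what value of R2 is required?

R2 ≈ 0.347 kΩ

The divider ratio is R2/(R1+R2) = 3.34/31.6 = 0.1057.
So R2 = R1 · V_out/(V_CC − V_out) = 2.94 × 3.34/(31.6 − 3.34) = 2.94 × 0.1182 = 0.3475 kΩ.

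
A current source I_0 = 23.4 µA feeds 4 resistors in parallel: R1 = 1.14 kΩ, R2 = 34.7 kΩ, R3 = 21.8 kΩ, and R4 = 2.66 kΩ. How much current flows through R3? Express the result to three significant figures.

ΣG = 1/1.14 + 1/34.7 + 1/21.8 + 1/2.66 = 1.328.
By the current-divider rule, I = I_0 · G_k/ΣG = 23.4 × 0.03455 = 0.8084 µA.

I ≈ 0.808 µA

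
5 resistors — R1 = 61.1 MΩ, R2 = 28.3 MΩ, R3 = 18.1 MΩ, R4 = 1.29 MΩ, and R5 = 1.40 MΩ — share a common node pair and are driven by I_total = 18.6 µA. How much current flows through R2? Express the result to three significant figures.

I ≈ 0.412 µA

ΣG = 1/61.1 + 1/28.3 + 1/18.1 + 1/1.29 + 1/1.40 = 1.596.
Current divider: I(R2) = I_total · G_k/ΣG = 18.6 × (0.03534/1.596) = 18.6 × 0.02213 = 0.4117 µA.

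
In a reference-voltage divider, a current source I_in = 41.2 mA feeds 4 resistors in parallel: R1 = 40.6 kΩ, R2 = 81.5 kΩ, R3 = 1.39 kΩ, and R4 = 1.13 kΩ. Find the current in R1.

Total conductance ΣG = 1/40.6 + 1/81.5 + 1/1.39 + 1/1.13 = 1.641 (units of 1/kΩ).
Current divider: I(R1) = I_in · G_k/ΣG = 41.2 × (0.02463/1.641) = 41.2 × 0.01501 = 0.6183 mA.

I ≈ 0.618 mA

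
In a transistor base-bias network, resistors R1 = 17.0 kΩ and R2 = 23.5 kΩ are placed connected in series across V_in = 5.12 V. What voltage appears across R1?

Total series resistance ΣR = 17.0 + 23.5 = 40.50 kΩ.
By the voltage-divider rule, V = 5.12 × 17.00/40.50 = 2.149 V.

V ≈ 2.15 V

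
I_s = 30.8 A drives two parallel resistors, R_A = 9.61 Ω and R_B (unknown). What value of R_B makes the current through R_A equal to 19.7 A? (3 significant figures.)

The fraction through R_A equals R_B/(R_A+R_B).
19.7/30.8 = R_B/(R_A + R_B) → R_B = R_A · (0.6396)/(1 − 0.6396) = 9.61 × 1.775 = 17.06 Ω.

R_B ≈ 17.1 Ω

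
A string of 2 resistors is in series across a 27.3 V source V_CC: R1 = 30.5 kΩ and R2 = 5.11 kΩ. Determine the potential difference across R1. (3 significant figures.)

Series total: ΣR = 30.5 + 5.11 = 35.61 kΩ.
Voltage divider: V = V_CC · (30.50 / 35.61) = 27.3 × 0.8565 = 23.38 V.

V ≈ 23.4 V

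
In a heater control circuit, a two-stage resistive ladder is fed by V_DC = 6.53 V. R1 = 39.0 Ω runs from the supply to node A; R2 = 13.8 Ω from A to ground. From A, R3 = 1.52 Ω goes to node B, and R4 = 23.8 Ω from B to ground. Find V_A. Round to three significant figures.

V_A ≈ 1.22 V

Looking into the second stage from A: R3 + R4 = 25.32 Ω appears in parallel with R2.
Effective lower resistance at A: R2 ‖ 25.32 = 8.932 Ω.
V_A = 6.53 × 8.932/(39.0 + 8.932) = 1.217 V.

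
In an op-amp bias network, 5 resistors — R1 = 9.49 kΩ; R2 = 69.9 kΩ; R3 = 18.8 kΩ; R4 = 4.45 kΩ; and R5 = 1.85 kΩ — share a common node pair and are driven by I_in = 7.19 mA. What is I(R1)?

I ≈ 0.808 mA

ΣG = 1/9.49 + 1/69.9 + 1/18.8 + 1/4.45 + 1/1.85 = 0.9381.
R1 takes the fraction G_k/ΣG = 0.1054/0.9381 = 0.1123, so I = 7.19 × 0.1123 = 0.8076 mA.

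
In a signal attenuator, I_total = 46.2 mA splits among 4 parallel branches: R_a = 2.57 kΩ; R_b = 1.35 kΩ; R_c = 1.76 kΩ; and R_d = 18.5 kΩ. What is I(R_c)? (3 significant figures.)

ΣG = 1/2.57 + 1/1.35 + 1/1.76 + 1/18.5 = 1.752.
R_c takes the fraction G_k/ΣG = 0.5682/1.752 = 0.3243, so I = 46.2 × 0.3243 = 14.98 mA.

I ≈ 15.0 mA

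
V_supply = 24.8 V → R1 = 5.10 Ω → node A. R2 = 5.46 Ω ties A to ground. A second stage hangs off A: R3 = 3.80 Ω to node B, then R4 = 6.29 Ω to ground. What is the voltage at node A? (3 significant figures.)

The second stage (R3 + R4 = 10.09 Ω) loads node A in parallel with R2.
R2 ‖ (R3+R4) = 3.543 Ω.
So V_A = 24.8 × 0.4099 = 10.17 V.

V_A ≈ 10.2 V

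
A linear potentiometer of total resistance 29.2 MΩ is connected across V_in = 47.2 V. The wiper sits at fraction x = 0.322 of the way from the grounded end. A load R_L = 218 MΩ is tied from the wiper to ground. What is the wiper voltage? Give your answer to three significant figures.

The pot divides into 19.80 MΩ above the wiper and 9.402 MΩ below.
(x·R_p) ‖ R_L = 9.014 MΩ.
Loaded-divider output: V_out = 47.2 × 0.3129 = 14.77 V.

V_out ≈ 14.8 V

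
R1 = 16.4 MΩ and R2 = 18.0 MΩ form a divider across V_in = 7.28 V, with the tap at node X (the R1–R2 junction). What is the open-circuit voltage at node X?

V_th ≈ 3.81 V

Open-circuit (no load on X): V_th = V_in · R2/(R1 + R2) = 7.28 × 18.0/(16.40 + 18.0) = 3.809 V.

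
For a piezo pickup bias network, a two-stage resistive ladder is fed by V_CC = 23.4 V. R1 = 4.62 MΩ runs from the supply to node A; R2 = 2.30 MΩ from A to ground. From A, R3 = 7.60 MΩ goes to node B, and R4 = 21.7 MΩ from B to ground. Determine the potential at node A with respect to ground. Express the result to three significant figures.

V_A ≈ 7.39 V

Node A sees R2 in parallel with the series input of stage 2, R3 + R4 = 29.30 MΩ.
R2 ‖ (R3+R4) = 2.133 MΩ.
First divider: V_A = V_CC · 2.133/(4.62 + 2.133) = 7.390 V.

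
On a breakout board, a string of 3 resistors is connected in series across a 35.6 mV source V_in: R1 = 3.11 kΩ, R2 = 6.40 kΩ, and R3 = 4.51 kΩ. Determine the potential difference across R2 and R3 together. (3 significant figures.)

Series total: ΣR = 3.11 + 6.40 + 4.51 = 14.02 kΩ.
R_{R2..R3} = 6.40 + 4.51 = 10.91 kΩ.
Voltage divider: V = V_in · (10.91 / 14.02) = 35.6 × 0.7782 = 27.70 mV.

V ≈ 27.7 mV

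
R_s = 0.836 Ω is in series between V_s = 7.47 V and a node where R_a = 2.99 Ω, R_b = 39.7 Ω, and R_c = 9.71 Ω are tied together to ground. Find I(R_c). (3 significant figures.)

Equivalent of the parallel group: R_p = 2.162 Ω.
Node voltage V_A = V_s · R_p/(R_s + R_p) = 7.47 × 0.7211 = 5.387 V.
I(R_c) = V_A / R_c = 5.387/9.71 = 0.5548 A.

I ≈ 0.555 A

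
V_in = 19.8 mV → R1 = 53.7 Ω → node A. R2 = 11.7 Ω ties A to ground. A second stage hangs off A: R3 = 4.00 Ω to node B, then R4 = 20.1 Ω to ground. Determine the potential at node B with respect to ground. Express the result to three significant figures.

V_B ≈ 2.11 mV

The second stage (R3 + R4 = 24.10 Ω) loads node A in parallel with R2.
R2 ‖ (R3+R4) = 7.876 Ω.
V_A = 19.8 × 7.876/(53.7 + 7.876) = 2.533 mV.
Stage 2 is unloaded, so V_B = V_A · R4/(R3+R4) = 2.533 × 20.1/24.10 = 2.112 mV.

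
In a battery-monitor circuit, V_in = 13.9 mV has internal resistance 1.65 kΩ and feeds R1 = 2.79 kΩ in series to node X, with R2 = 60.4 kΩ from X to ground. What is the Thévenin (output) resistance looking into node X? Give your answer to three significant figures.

R1' = 1.65 + 2.79 = 4.440 kΩ (source resistance + R1).
With V_in suppressed (replaced by a short), R_th = R1' ‖ R2 = (4.440 × 60.4)/(4.440 + 60.4) = 4.136 kΩ.

R_th ≈ 4.14 kΩ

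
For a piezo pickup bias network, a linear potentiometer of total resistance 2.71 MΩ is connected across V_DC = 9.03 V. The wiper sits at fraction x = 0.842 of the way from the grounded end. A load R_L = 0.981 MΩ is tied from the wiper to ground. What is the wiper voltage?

Split the track: R_lower = x·R_p = 2.282 MΩ, R_upper = (1−x)·R_p = 0.4282 MΩ.
(x·R_p) ‖ R_L = 0.6861 MΩ.
Loaded-divider output: V_out = 9.03 × 0.6157 = 5.560 V.
(Unloaded: V_out = x·V_DC = 7.60 V.)

V_out ≈ 5.56 V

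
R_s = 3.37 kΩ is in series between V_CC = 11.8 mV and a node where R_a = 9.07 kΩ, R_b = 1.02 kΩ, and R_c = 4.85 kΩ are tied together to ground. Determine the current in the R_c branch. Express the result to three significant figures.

I ≈ 0.453 µA

Combine the parallel branches: R_p = (1/9.07 + 1/1.02 + 1/4.85)⁻¹ = 0.7711 kΩ.
Node voltage V_A = V_CC · R_p/(R_s + R_p) = 11.8 × 0.1862 = 2.197 mV.
I(R_c) = V_A / R_c = 2.197/4.85 = 0.4530 µA.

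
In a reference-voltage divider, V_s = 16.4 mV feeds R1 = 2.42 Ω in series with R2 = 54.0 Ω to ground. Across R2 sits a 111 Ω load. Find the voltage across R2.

V_out ≈ 15.4 mV

The load sits in parallel with R2, giving an effective lower resistance R2' = R2·R_L/(R2+R_L) = 36.33 Ω.
Voltage divider with the loaded lower leg: V_out = 16.4 × 36.33/(2.42 + 36.33) = 16.4 × 0.9375 = 15.38 mV.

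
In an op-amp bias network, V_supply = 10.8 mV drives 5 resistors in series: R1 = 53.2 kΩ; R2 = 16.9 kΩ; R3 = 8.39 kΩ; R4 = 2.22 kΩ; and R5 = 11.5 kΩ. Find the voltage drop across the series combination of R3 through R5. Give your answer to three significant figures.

V ≈ 2.59 mV

Total series resistance ΣR = 53.2 + 16.9 + 8.39 + 2.22 + 11.5 = 92.21 kΩ.
R_{R3..R5} = 8.39 + 2.22 + 11.5 = 22.11 kΩ.
By the voltage-divider rule, V = 10.8 × 22.11/92.21 = 2.590 mV.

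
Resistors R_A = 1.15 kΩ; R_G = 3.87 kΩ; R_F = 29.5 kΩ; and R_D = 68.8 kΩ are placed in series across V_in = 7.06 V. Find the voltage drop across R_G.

ΣR = 1.15 + 3.87 + 29.5 + 68.8 = 103.3 kΩ.
Voltage divider: V = V_in · (3.870 / 103.3) = 7.06 × 0.03746 = 0.2644 V.

V ≈ 0.264 V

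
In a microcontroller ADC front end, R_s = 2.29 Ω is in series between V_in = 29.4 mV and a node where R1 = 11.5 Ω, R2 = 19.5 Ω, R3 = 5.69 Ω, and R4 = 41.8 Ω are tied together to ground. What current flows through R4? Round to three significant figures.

Equivalent of the parallel group: R_p = 2.959 Ω.
Node voltage V_A = V_in · R_p/(R_s + R_p) = 29.4 × 0.5638 = 16.57 mV.
I(R4) = V_A / R4 = 16.57/41.8 = 0.3965 mA.
(Check via current divider: I_total = 5.601 mA; share G_k/ΣG = 0.07080 → same result.)

I ≈ 0.397 mA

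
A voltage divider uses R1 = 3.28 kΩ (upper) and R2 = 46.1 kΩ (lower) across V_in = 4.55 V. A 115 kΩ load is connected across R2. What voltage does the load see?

V_out ≈ 4.14 V

First combine the lower leg with the load: R2 ‖ R_L = 32.91 kΩ.
Now apply the divider: V_out = 4.55 × 0.9094 = 4.138 V.
(Unloaded it would be 4.25 V; the load pulls it down.)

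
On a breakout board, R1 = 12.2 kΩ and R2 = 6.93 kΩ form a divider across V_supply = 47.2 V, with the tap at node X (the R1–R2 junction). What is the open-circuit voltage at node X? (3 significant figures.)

V_th ≈ 17.1 V

Open-circuit (no load on X): V_th = V_supply · R2/(R1 + R2) = 47.2 × 6.93/(12.20 + 6.93) = 17.10 V.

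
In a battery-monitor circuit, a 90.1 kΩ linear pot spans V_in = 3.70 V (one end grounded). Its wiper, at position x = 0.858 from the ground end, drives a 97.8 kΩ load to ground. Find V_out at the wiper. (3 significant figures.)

Lower segment x·R_p = 77.31 kΩ; upper segment (1−x)·R_p = 12.79 kΩ.
Lower segment in parallel with the load: 77.31 ‖ 97.8 = 43.18 kΩ.
Loaded-divider output: V_out = 3.70 × 0.7714 = 2.854 V.

V_out ≈ 2.85 V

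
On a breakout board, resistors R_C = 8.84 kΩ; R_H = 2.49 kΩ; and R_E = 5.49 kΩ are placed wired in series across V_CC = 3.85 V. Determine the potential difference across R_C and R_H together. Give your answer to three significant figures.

V ≈ 2.59 V

Series total: ΣR = 8.84 + 2.49 + 5.49 = 16.82 kΩ.
R_{R_C..R_H} = 8.84 + 2.49 = 11.33 kΩ.
V = V_CC · R/ΣR = 3.85 × 0.6736 = 2.593 V.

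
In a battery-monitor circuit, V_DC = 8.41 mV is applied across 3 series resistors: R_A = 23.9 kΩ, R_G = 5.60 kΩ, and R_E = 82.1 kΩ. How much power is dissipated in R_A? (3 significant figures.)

Series current I = V_DC/ΣR = 8.41/111.6 = 0.07536 µA.
P(R_A) = I²·R_A = (0.07536)² × 23.9 = 0.1357 nW.

P ≈ 0.136 nW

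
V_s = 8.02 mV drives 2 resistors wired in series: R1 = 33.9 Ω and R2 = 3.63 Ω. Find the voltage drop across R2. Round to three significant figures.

V ≈ 0.776 mV

ΣR = 33.9 + 3.63 = 37.53 Ω.
V = V_s · R/ΣR = 8.02 × 0.09672 = 0.7757 mV.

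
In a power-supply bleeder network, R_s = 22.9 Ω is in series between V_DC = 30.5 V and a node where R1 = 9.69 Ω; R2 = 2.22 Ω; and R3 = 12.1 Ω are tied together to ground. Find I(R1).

I ≈ 0.202 A

Parallel bank: R_p = 1/(1/9.69 + 1/2.22 + 1/12.1) = 1.572 Ω.
V_A = 30.5 × 1.572/24.47 = 1.959 V.
I(R1) = V_A / R1 = 1.959/9.69 = 0.2021 A.
(Check via current divider: I_total = 1.246 A; share G_k/ΣG = 0.1622 → same result.)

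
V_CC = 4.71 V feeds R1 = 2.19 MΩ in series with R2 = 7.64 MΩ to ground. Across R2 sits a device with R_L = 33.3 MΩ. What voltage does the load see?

First combine the lower leg with the load: R2 ‖ R_L = 6.214 MΩ.
Voltage divider with the loaded lower leg: V_out = 4.71 × 6.214/(2.19 + 6.214) = 4.71 × 0.7394 = 3.483 V.

V_out ≈ 3.48 V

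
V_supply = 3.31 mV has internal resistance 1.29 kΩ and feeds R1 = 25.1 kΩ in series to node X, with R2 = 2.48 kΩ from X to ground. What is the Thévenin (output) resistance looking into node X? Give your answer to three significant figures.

R_th ≈ 2.27 kΩ

R1' = 1.29 + 25.1 = 26.39 kΩ (source resistance + R1).
Zeroing V_supply shorts the top of R1' to ground, so R_th = R1' ‖ R2 = 2.267 kΩ.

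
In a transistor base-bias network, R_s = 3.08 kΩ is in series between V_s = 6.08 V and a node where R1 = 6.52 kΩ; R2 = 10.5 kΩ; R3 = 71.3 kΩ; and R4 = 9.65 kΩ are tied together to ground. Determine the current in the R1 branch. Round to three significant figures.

I ≈ 0.438 mA

Combine the parallel branches: R_p = (1/6.52 + 1/10.5 + 1/71.3 + 1/9.65)⁻¹ = 2.730 kΩ.
Node voltage V_A = V_s · R_p/(R_s + R_p) = 6.08 × 0.4699 = 2.857 V.
I(R1) = V_A / R1 = 2.857/6.52 = 0.4382 mA.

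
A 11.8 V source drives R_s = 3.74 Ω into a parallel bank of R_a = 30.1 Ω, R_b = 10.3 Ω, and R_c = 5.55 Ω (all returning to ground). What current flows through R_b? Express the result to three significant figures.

I ≈ 0.530 A

Combine the parallel branches: R_p = (1/30.1 + 1/10.3 + 1/5.55)⁻¹ = 3.221 Ω.
Node voltage V_A = V_s · R_p/(R_s + R_p) = 11.8 × 0.4627 = 5.460 V.
Branch current I = V_A/R_b = 5.460/10.3 = 0.5301 A.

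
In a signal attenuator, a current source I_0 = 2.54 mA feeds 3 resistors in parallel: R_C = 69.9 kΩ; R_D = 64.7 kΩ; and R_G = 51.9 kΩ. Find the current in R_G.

Conductances: ΣG = 1/69.9 + 1/64.7 + 1/51.9 = 0.04903 (1/kΩ).
By the current-divider rule, I = I_0 · G_k/ΣG = 2.54 × 0.3930 = 0.9982 mA.

I ≈ 0.998 mA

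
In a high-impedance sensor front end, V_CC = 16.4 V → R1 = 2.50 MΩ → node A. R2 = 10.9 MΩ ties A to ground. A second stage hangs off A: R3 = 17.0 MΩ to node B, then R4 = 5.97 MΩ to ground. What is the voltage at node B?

Node A sees R2 in parallel with the series input of stage 2, R3 + R4 = 22.97 MΩ.
Effective lower resistance at A: R2 ‖ 22.97 = 7.392 MΩ.
So V_A = 16.4 × 0.7473 = 12.26 V.
Then the unloaded second divider: V_B = V_A × R4/(R3+R4) = 12.26 × 0.2599 = 3.185 V.

V_B ≈ 3.19 V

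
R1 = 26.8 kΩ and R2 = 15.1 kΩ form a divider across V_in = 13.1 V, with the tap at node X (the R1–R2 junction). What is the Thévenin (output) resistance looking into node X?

R_th ≈ 9.66 kΩ

With V_in suppressed (replaced by a short), R_th = R1 ‖ R2 = (26.80 × 15.1)/(26.80 + 15.1) = 9.658 kΩ.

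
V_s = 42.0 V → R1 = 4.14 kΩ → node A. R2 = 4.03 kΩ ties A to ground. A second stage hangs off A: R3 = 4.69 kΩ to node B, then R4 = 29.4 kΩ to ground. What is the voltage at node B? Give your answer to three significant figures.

V_B ≈ 16.9 V

Looking into the second stage from A: R3 + R4 = 34.09 kΩ appears in parallel with R2.
R2 ‖ (R3+R4) = 3.604 kΩ.
First divider: V_A = V_s · 3.604/(4.14 + 3.604) = 19.55 V.
Then the unloaded second divider: V_B = V_A × R4/(R3+R4) = 19.55 × 0.8624 = 16.86 V.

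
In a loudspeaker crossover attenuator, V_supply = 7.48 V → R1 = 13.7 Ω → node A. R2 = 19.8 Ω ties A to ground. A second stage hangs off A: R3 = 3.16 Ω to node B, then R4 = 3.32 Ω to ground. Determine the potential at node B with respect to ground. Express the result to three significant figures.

V_B ≈ 1.01 V

Node A sees R2 in parallel with the series input of stage 2, R3 + R4 = 6.480 Ω.
Effective lower resistance at A: R2 ‖ 6.480 = 4.882 Ω.
First divider: V_A = V_supply · 4.882/(13.7 + 4.882) = 1.965 V.
Stage 2 is unloaded, so V_B = V_A · R4/(R3+R4) = 1.965 × 3.32/6.480 = 1.007 V.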